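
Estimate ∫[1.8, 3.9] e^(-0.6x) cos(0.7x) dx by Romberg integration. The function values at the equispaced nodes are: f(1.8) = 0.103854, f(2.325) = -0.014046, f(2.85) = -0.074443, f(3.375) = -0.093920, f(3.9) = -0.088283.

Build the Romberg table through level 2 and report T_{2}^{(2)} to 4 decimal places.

T_{0}^{(0)} (trapezoid, 1 panel, h=2.1000): 0.016350
T_{1}^{(0)} (trapezoid, 2 panels, h=1.0500): -0.069990
T_{2}^{(0)} (trapezoid, 4 panels, h=0.5250): -0.091677
T_{1}^{(1)} = -0.069990 + (-0.069990 − 0.016350)/3 = -0.098770
T_{2}^{(1)} = -0.091677 + (-0.091677 − (-0.069990))/3 = -0.098906
T_{2}^{(2)} = -0.098906 + (-0.098906 − (-0.098770))/15 = -0.098915

-0.0989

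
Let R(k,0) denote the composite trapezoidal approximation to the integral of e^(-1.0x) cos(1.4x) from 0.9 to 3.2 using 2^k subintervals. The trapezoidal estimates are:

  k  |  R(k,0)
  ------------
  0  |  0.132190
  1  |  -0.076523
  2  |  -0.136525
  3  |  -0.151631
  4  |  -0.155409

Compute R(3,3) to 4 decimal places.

R(1,1) = (4·(-0.076523) − 0.132190) / 3 = -0.146094
R(2,1) = (4·(-0.136525) − (-0.076523)) / 3 = -0.156526
R(3,1) = (4·(-0.151631) − (-0.136525)) / 3 = -0.156666
R(2,2) = -0.156526 + (-0.156526 − (-0.146094))/15 = -0.157221
R(3,2) = -0.156666 + (-0.156666 − (-0.156526))/15 = -0.156675
R(3,3) = -0.156675 + (-0.156675 − (-0.157221))/63 = -0.156666

-0.1567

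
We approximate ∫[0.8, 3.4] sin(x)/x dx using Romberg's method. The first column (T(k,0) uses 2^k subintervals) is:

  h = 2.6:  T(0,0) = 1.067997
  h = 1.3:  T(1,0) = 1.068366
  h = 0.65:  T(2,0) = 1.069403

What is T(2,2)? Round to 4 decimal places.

Richardson extrapolation on the trapezoidal column (denominator 4−1=3):
T(1,1) = 1.068366 + (1.068366 − 1.067997)/3 = 1.068489
T(2,1) = (4·1.069403 − 1.068366) / 3 = 1.069749
T(2,2) = (16·1.069749 − 1.068489) / 15 = 1.069833

1.0698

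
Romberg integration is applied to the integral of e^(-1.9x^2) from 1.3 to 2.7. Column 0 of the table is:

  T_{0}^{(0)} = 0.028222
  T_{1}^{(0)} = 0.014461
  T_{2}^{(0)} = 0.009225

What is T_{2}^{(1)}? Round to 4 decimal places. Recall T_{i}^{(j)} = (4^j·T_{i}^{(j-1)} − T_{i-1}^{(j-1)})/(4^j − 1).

T_{2}^{(1)} = (4·0.009225 − 0.014461) / 3 = 0.007480

0.0075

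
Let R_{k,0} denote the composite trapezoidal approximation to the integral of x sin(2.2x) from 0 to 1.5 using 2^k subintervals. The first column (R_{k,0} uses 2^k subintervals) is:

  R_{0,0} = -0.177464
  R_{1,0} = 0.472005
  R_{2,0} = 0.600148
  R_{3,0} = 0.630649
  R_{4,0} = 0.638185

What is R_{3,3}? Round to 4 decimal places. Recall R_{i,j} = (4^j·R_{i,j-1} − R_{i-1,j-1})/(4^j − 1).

Richardson extrapolation on the trapezoidal column (denominator 4−1=3):
R_{1,1} = (4·0.472005 − (-0.177464)) / 3 = 0.688495
R_{2,1} = 0.600148 + (0.600148 − 0.472005)/3 = 0.642862
R_{3,1} = (4·0.630649 − 0.600148) / 3 = 0.640816
R_{2,2} = 0.642862 + (0.642862 − 0.688495)/15 = 0.639820
R_{3,2} = 0.640816 + (0.640816 − 0.642862)/15 = 0.640680
R_{3,3} = (64·0.640680 − 0.639820) / 63 = 0.640694

0.6407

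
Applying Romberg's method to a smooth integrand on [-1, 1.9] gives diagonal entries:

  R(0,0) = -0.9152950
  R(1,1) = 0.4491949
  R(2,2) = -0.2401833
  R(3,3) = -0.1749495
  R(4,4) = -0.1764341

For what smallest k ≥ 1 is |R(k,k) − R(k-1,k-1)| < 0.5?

|R(1,1) − R(0,0)| = 1.3644899 ≥ 0.5
|R(2,2) − R(1,1)| = 0.6893782 ≥ 0.5
|R(3,3) − R(2,2)| = 0.0652338 < 0.5

k = 3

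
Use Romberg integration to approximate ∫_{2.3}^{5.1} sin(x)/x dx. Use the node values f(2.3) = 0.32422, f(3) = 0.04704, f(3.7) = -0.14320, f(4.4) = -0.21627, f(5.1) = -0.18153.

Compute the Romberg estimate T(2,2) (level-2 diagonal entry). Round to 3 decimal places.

-0.191

T(0,0) (trapezoid, 1 panel, h=2.8000): 0.19977
T(1,0) (trapezoid, 2 panels, h=1.4000): -0.10060
T(2,0) (trapezoid, 4 panels, h=0.7000): -0.16876
T(1,1) = -0.10060 + (-0.10060 − 0.19977)/3 = -0.20072
T(2,1) = -0.16876 + (-0.16876 − (-0.10060))/3 = -0.19148
T(2,2) = -0.19148 + (-0.19148 − (-0.20072))/15 = -0.19086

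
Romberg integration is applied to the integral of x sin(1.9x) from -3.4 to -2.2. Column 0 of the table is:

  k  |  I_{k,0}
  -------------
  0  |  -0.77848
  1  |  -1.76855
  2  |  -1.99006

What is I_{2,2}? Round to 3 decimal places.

Richardson extrapolation on the trapezoidal column (denominator 4−1=3):
I_{1,1} = -1.76855 + (-1.76855 − (-0.77848))/3 = -2.09857
I_{2,1} = -1.99006 + (-1.99006 − (-1.76855))/3 = -2.06390
I_{2,2} = -2.06390 + (-2.06390 − (-2.09857))/15 = -2.06159
(Column j=1 coincides with Simpson's rule on the same nodes.)

-2.062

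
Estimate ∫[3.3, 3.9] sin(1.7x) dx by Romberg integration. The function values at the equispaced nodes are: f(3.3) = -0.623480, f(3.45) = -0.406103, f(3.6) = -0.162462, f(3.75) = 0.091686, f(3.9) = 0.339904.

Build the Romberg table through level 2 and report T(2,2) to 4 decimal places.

-0.0933

T(0,0) (trapezoid, 1 panel, h=0.6000): -0.085073
T(1,0) (trapezoid, 2 panels, h=0.3000): -0.091275
T(2,0) (trapezoid, 4 panels, h=0.1500): -0.092800
T(1,1) = -0.091275 + (-0.091275 − (-0.085073))/3 = -0.093342
T(2,1) = -0.092800 + (-0.092800 − (-0.091275))/3 = -0.093308
T(2,2) = -0.093308 + (-0.093308 − (-0.093342))/15 = -0.093306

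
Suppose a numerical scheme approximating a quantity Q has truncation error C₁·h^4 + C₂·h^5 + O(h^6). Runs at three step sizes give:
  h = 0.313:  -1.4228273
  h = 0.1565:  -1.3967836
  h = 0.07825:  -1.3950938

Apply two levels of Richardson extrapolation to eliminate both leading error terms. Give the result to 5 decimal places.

First eliminate the h^4 term (factor 2^4 = 16):
  B₁ = (16·(-1.3967836) − (-1.4228273))/15 = -1.3950474
  B₂ = (16·(-1.3950938) − (-1.3967836))/15 = -1.3949811
Then eliminate the h^5 term (factor 2^5 = 32):
  (32·(-1.3949811) − (-1.3950474))/31 = -1.3949790

-1.39498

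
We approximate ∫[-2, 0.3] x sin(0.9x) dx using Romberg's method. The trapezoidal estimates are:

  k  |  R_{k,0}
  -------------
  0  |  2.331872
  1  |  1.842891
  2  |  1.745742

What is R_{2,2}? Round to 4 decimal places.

R_{1,1} = 1.842891 + (1.842891 − 2.331872)/3 = 1.679897
R_{2,1} = (4·1.745742 − 1.842891) / 3 = 1.713359
R_{2,2} = (16·1.713359 − 1.679897) / 15 = 1.715590

1.7156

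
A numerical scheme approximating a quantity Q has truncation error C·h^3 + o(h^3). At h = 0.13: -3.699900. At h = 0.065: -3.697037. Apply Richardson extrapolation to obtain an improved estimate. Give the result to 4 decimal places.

The leading error scales as h^3; refining by a factor of 2 reduces it by 2^3 = 8.
Extrapolated value = (8·A(h/2) − A(h)) / (8 − 1)
= (8·(-3.697037) − (-3.699900)) / 7
= -25.876396 / 7 = -3.696628

-3.6966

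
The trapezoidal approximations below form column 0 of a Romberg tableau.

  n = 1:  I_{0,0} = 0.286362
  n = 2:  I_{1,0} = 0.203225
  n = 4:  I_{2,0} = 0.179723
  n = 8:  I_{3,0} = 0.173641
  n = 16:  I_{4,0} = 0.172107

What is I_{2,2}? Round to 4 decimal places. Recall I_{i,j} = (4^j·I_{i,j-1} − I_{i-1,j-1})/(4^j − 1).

Richardson extrapolation on the trapezoidal column (denominator 4−1=3):
I_{1,1} = (4·0.203225 − 0.286362) / 3 = 0.175513
I_{2,1} = (4·0.179723 − 0.203225) / 3 = 0.171889
I_{2,2} = 0.171889 + (0.171889 − 0.175513)/15 = 0.171647
(Column j=1 coincides with Simpson's rule on the same nodes.)

0.1716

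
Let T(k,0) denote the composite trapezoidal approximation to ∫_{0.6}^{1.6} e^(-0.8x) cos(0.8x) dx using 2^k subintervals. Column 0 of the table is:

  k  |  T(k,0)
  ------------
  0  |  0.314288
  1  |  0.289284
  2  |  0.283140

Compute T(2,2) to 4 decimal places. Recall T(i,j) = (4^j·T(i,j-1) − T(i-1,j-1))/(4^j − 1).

T(1,1) = 0.289284 + (0.289284 − 0.314288)/3 = 0.280949
T(2,1) = (4·0.283140 − 0.289284) / 3 = 0.281092
T(2,2) = (16·0.281092 − 0.280949) / 15 = 0.281102

0.2811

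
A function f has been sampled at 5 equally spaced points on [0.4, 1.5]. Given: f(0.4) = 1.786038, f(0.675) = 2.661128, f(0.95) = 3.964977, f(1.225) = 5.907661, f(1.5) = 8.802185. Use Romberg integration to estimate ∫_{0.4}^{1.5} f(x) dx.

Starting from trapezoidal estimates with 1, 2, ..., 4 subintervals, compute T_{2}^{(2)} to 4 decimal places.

4.8388

T_{0}^{(0)} (trapezoid, 1 panel, h=1.1000): 5.823523
T_{1}^{(0)} (trapezoid, 2 panels, h=0.5500): 5.092499
T_{2}^{(0)} (trapezoid, 4 panels, h=0.2750): 4.902666
T_{1}^{(1)} = 5.092499 + (5.092499 − 5.823523)/3 = 4.848824
T_{2}^{(1)} = 4.902666 + (4.902666 − 5.092499)/3 = 4.839388
T_{2}^{(2)} = 4.839388 + (4.839388 − 4.848824)/15 = 4.838759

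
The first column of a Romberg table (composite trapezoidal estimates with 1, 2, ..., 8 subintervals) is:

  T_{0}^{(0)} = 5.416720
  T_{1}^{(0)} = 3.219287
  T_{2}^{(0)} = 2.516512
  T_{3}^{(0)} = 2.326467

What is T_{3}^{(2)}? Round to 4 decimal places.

2.2618

T_{2}^{(1)} = (4·2.516512 − 3.219287) / 3 = 2.282254
T_{3}^{(1)} = (4·2.326467 − 2.516512) / 3 = 2.263119
T_{3}^{(2)} = 2.263119 + (2.263119 − 2.282254)/15 = 2.261843
(Column j=1 coincides with Simpson's rule on the same nodes.)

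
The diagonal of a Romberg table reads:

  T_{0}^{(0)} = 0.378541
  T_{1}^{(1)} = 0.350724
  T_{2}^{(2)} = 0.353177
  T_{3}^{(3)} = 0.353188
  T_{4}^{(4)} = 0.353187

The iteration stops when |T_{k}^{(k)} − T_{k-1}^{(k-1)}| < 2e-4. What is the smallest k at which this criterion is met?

|T_{1}^{(1)} − T_{0}^{(0)}| = 0.027817 ≥ 2e-4
|T_{2}^{(2)} − T_{1}^{(1)}| = 0.002453 ≥ 2e-4
|T_{3}^{(3)} − T_{2}^{(2)}| = 0.000011 < 2e-4

k = 3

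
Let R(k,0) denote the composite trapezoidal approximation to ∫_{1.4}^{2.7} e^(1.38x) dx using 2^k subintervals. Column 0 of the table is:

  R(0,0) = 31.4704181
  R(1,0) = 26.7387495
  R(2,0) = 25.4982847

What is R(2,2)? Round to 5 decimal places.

Richardson extrapolation on the trapezoidal column (denominator 4−1=3):
R(1,1) = 26.7387495 + (26.7387495 − 31.4704181)/3 = 25.1615266
R(2,1) = 25.4982847 + (25.4982847 − 26.7387495)/3 = 25.0847964
R(2,2) = 25.0847964 + (25.0847964 − 25.1615266)/15 = 25.0796811

25.07968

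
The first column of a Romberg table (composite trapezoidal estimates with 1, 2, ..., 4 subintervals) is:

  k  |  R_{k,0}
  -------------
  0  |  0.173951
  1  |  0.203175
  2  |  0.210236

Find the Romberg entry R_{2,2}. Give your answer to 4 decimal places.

Richardson extrapolation on the trapezoidal column (denominator 4−1=3):
R_{1,1} = 0.203175 + (0.203175 − 0.173951)/3 = 0.212916
R_{2,1} = (4·0.210236 − 0.203175) / 3 = 0.212590
R_{2,2} = 0.212590 + (0.212590 − 0.212916)/15 = 0.212568

0.2126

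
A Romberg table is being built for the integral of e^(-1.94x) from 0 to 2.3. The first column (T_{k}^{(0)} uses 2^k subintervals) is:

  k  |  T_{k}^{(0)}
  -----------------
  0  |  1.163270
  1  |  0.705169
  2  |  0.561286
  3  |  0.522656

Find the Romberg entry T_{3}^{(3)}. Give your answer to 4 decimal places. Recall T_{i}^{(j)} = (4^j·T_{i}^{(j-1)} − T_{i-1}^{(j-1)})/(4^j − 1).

T_{1}^{(1)} = 0.705169 + (0.705169 − 1.163270)/3 = 0.552469
T_{2}^{(1)} = (4·0.561286 − 0.705169) / 3 = 0.513325
T_{3}^{(1)} = 0.522656 + (0.522656 − 0.561286)/3 = 0.509779
T_{2}^{(2)} = (16·0.513325 − 0.552469) / 15 = 0.510715
T_{3}^{(2)} = (16·0.509779 − 0.513325) / 15 = 0.509543
T_{3}^{(3)} = (64·0.509543 − 0.510715) / 63 = 0.509524
(Column j=1 coincides with Simpson's rule on the same nodes.)

0.5095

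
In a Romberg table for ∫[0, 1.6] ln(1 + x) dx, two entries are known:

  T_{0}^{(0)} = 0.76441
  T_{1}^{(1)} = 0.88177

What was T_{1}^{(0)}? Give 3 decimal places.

0.852

From T_{1}^{(1)} = (4·T_{1}^{(0)} − T_{0}^{(0)})/3, solve for T_{1}^{(0)}:
4·T_{1}^{(0)} = 3·0.88177 + 0.76441 = 3.40972
T_{1}^{(0)} = 0.85243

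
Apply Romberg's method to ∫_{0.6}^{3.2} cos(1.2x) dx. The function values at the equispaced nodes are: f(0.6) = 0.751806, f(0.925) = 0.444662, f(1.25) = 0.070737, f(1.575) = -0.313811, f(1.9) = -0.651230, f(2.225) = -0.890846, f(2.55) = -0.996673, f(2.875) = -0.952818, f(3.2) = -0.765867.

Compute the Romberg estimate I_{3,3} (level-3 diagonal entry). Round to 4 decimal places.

I_{0,0} (trapezoid, 1 panel, h=2.6000): -0.018279
I_{1,0} (trapezoid, 2 panels, h=1.3000): -0.855739
I_{2,0} (trapezoid, 4 panels, h=0.6500): -1.029728
I_{3,0} (trapezoid, 8 panels, h=0.3250): -1.071528
I_{1,1} = -0.855739 + (-0.855739 − (-0.018279))/3 = -1.134892
I_{2,1} = -1.029728 + (-1.029728 − (-0.855739))/3 = -1.087724
I_{3,1} = -1.071528 + (-1.071528 − (-1.029728))/3 = -1.085461
I_{2,2} = -1.087724 + (-1.087724 − (-1.134892))/15 = -1.084579
I_{3,2} = -1.085461 + (-1.085461 − (-1.087724))/15 = -1.085310
I_{3,3} = -1.085310 + (-1.085310 − (-1.084579))/63 = -1.085322

-1.0853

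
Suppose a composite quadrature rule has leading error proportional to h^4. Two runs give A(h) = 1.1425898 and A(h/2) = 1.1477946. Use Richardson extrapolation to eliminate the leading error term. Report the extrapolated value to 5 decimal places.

1.14814

The leading error scales as h^4; refining by a factor of 2 reduces it by 2^4 = 16.
Extrapolated value = (16·A(h/2) − A(h)) / (16 − 1)
= (16·1.1477946 − 1.1425898) / 15
= 17.2221238 / 15 = 1.1481416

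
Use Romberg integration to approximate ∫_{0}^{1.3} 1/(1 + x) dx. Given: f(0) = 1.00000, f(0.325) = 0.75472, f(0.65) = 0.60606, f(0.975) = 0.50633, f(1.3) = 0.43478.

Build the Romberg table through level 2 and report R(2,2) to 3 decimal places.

0.833

R(0,0) (trapezoid, 1 panel, h=1.3000): 0.93261
R(1,0) (trapezoid, 2 panels, h=0.6500): 0.86024
R(2,0) (trapezoid, 4 panels, h=0.3250): 0.83996
R(1,1) = 0.86024 + (0.86024 − 0.93261)/3 = 0.83612
R(2,1) = 0.83996 + (0.83996 − 0.86024)/3 = 0.83320
R(2,2) = 0.83320 + (0.83320 − 0.83612)/15 = 0.83301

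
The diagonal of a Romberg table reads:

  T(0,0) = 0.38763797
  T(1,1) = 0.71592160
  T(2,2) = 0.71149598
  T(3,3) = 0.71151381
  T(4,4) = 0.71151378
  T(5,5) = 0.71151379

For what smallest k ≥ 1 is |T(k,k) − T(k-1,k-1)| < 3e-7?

k = 4

|T(1,1) − T(0,0)| = 0.32828363 ≥ 3e-7
|T(2,2) − T(1,1)| = 0.00442562 ≥ 3e-7
|T(3,3) − T(2,2)| = 0.00001783 ≥ 3e-7
|T(4,4) − T(3,3)| = 0.00000003 < 3e-7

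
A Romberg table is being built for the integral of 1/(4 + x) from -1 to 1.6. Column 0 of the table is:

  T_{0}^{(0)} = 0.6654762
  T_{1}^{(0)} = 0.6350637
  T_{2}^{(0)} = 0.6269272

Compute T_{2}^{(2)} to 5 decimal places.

Richardson extrapolation on the trapezoidal column (denominator 4−1=3):
T_{1}^{(1)} = (4·0.6350637 − 0.6654762) / 3 = 0.6249262
T_{2}^{(1)} = 0.6269272 + (0.6269272 − 0.6350637)/3 = 0.6242150
T_{2}^{(2)} = 0.6242150 + (0.6242150 − 0.6249262)/15 = 0.6241676

0.62417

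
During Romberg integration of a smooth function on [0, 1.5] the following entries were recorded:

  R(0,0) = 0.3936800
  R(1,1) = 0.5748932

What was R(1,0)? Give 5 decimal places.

0.52959

From R(1,1) = (4·R(1,0) − R(0,0))/3, solve for R(1,0):
4·R(1,0) = 3·0.5748932 + 0.3936800 = 2.1183596
R(1,0) = 0.5295899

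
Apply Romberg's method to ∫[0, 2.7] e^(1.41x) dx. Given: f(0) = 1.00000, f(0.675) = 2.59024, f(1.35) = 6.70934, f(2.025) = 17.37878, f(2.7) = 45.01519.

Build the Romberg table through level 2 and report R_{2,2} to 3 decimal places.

31.249

R_{0,0} (trapezoid, 1 panel, h=2.7000): 62.12051
R_{1,0} (trapezoid, 2 panels, h=1.3500): 40.11786
R_{2,0} (trapezoid, 4 panels, h=0.6750): 33.53802
R_{1,1} = 40.11786 + (40.11786 − 62.12051)/3 = 32.78364
R_{2,1} = 33.53802 + (33.53802 − 40.11786)/3 = 31.34474
R_{2,2} = 31.34474 + (31.34474 − 32.78364)/15 = 31.24881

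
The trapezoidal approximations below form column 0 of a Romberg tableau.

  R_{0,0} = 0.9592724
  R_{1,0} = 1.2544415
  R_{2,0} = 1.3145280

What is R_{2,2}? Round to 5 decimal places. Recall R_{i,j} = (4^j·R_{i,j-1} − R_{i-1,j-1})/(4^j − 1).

1.33334

Richardson extrapolation on the trapezoidal column (denominator 4−1=3):
R_{1,1} = 1.2544415 + (1.2544415 − 0.9592724)/3 = 1.3528312
R_{2,1} = (4·1.3145280 − 1.2544415) / 3 = 1.3345568
R_{2,2} = 1.3345568 + (1.3345568 − 1.3528312)/15 = 1.3333385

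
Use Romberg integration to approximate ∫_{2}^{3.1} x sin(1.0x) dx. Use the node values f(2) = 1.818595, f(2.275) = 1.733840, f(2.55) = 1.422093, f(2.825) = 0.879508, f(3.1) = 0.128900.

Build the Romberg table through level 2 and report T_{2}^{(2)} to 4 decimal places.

T_{0}^{(0)} (trapezoid, 1 panel, h=1.1000): 1.071122
T_{1}^{(0)} (trapezoid, 2 panels, h=0.5500): 1.317712
T_{2}^{(0)} (trapezoid, 4 panels, h=0.2750): 1.377527
T_{1}^{(1)} = 1.317712 + (1.317712 − 1.071122)/3 = 1.399909
T_{2}^{(1)} = 1.377527 + (1.377527 − 1.317712)/3 = 1.397465
T_{2}^{(2)} = 1.397465 + (1.397465 − 1.399909)/15 = 1.397302

1.3973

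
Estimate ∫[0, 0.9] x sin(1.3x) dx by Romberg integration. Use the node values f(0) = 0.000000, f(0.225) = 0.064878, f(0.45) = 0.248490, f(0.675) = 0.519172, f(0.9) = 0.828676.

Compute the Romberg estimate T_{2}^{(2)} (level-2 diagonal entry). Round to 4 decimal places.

0.2747

T_{0}^{(0)} (trapezoid, 1 panel, h=0.9000): 0.372904
T_{1}^{(0)} (trapezoid, 2 panels, h=0.4500): 0.298273
T_{2}^{(0)} (trapezoid, 4 panels, h=0.2250): 0.280548
T_{1}^{(1)} = 0.298273 + (0.298273 − 0.372904)/3 = 0.273396
T_{2}^{(1)} = 0.280548 + (0.280548 − 0.298273)/3 = 0.274640
T_{2}^{(2)} = 0.274640 + (0.274640 − 0.273396)/15 = 0.274723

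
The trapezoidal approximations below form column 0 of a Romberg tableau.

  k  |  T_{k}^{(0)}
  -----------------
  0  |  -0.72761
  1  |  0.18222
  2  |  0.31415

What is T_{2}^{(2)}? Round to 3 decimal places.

T_{1}^{(1)} = 0.18222 + (0.18222 − (-0.72761))/3 = 0.48550
T_{2}^{(1)} = 0.31415 + (0.31415 − 0.18222)/3 = 0.35813
T_{2}^{(2)} = 0.35813 + (0.35813 − 0.48550)/15 = 0.34964

0.350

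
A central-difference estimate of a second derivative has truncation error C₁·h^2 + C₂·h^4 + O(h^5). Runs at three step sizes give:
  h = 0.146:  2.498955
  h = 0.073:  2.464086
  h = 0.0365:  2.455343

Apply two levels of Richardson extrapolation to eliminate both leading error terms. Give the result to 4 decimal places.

2.4524

First eliminate the h^2 term (factor 2^2 = 4):
  B₁ = (4·2.464086 − 2.498955)/3 = 2.452463
  B₂ = (4·2.455343 − 2.464086)/3 = 2.452429
Then eliminate the h^4 term (factor 2^4 = 16):
  (16·2.452429 − 2.452463)/15 = 2.452427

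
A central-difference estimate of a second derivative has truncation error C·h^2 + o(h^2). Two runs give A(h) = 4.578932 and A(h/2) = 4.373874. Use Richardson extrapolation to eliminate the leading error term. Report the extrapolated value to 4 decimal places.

The leading error scales as h^2; refining by a factor of 2 reduces it by 2^2 = 4.
Extrapolated value = (4·A(h/2) − A(h)) / (4 − 1)
= (4·4.373874 − 4.578932) / 3
= 12.916564 / 3 = 4.305521

4.3055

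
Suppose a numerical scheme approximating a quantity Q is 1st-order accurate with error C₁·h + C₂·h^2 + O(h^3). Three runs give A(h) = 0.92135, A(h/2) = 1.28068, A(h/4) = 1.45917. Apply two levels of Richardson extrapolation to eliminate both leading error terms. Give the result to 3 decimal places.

First eliminate the h term (factor 2^1 = 2):
  B₁ = (2·1.28068 − 0.92135)/1 = 1.64001
  B₂ = (2·1.45917 − 1.28068)/1 = 1.63766
Then eliminate the h^2 term (factor 2^2 = 4):
  (4·1.63766 − 1.64001)/3 = 1.63688

1.637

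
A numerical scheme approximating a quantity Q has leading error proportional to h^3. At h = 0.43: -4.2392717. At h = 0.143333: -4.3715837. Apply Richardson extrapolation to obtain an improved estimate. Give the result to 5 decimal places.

-4.37667

The leading error scales as h^3; refining by a factor of 3 reduces it by 3^3 = 27.
Extrapolated value = (27·A(h/3) − A(h)) / (27 − 1)
= (27·(-4.3715837) − (-4.2392717)) / 26
= -113.7934882 / 26 = -4.3766726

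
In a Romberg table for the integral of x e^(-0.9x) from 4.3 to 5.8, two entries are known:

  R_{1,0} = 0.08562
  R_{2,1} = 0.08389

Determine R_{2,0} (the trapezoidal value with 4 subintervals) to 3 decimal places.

From R_{2,1} = (4·R_{2,0} − R_{1,0})/3, solve for R_{2,0}:
4·R_{2,0} = 3·0.08389 + 0.08562 = 0.33729
R_{2,0} = 0.08432

0.084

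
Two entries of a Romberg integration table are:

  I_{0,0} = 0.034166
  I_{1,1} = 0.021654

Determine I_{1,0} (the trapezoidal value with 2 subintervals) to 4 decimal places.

0.0248

From I_{1,1} = (4·I_{1,0} − I_{0,0})/3, solve for I_{1,0}:
4·I_{1,0} = 3·0.021654 + 0.034166 = 0.099128
I_{1,0} = 0.024782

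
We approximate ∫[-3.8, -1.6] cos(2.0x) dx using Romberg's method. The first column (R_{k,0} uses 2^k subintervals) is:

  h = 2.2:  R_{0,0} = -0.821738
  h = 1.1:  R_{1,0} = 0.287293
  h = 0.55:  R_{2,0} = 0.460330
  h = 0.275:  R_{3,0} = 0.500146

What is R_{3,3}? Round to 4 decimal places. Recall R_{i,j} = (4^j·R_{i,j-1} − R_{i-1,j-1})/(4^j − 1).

R_{1,1} = 0.287293 + (0.287293 − (-0.821738))/3 = 0.656970
R_{2,1} = 0.460330 + (0.460330 − 0.287293)/3 = 0.518009
R_{3,1} = 0.500146 + (0.500146 − 0.460330)/3 = 0.513418
R_{2,2} = (16·0.518009 − 0.656970) / 15 = 0.508745
R_{3,2} = (16·0.513418 − 0.518009) / 15 = 0.513112
R_{3,3} = 0.513112 + (0.513112 − 0.508745)/63 = 0.513181

0.5132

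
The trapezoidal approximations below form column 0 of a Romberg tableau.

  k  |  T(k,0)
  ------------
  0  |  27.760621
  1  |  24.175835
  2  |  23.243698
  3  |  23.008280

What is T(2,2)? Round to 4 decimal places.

22.9298

Richardson extrapolation on the trapezoidal column (denominator 4−1=3):
T(1,1) = 24.175835 + (24.175835 − 27.760621)/3 = 22.980906
T(2,1) = (4·23.243698 − 24.175835) / 3 = 22.932986
T(2,2) = 22.932986 + (22.932986 − 22.980906)/15 = 22.929791
(Column j=1 coincides with Simpson's rule on the same nodes.)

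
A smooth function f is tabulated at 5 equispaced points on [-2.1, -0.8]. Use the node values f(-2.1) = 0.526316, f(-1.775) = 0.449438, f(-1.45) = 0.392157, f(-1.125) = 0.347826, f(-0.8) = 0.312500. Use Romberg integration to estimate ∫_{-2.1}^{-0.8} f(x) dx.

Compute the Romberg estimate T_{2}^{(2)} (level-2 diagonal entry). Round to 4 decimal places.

0.5213

T_{0}^{(0)} (trapezoid, 1 panel, h=1.3000): 0.545230
T_{1}^{(0)} (trapezoid, 2 panels, h=0.6500): 0.527517
T_{2}^{(0)} (trapezoid, 4 panels, h=0.3250): 0.522869
T_{1}^{(1)} = 0.527517 + (0.527517 − 0.545230)/3 = 0.521613
T_{2}^{(1)} = 0.522869 + (0.522869 − 0.527517)/3 = 0.521320
T_{2}^{(2)} = 0.521320 + (0.521320 − 0.521613)/15 = 0.521300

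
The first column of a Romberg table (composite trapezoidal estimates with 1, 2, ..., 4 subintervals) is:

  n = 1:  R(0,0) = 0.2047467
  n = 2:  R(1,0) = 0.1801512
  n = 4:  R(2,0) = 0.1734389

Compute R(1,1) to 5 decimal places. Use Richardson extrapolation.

Richardson extrapolation on the trapezoidal column (denominator 4−1=3):
R(1,1) = (4·0.1801512 − 0.2047467) / 3 = 0.1719527

0.17195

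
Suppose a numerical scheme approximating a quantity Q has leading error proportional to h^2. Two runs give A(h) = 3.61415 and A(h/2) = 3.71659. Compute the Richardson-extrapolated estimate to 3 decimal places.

The leading error scales as h^2; refining by a factor of 2 reduces it by 2^2 = 4.
Extrapolated value = (4·A(h/2) − A(h)) / (4 − 1)
= (4·3.71659 − 3.61415) / 3
= 11.25221 / 3 = 3.75074

3.751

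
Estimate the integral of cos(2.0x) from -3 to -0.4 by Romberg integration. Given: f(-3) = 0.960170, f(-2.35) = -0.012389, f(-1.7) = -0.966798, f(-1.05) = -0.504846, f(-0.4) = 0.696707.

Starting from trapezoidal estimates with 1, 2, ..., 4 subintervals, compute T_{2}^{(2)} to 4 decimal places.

T_{0}^{(0)} (trapezoid, 1 panel, h=2.6000): 2.153940
T_{1}^{(0)} (trapezoid, 2 panels, h=1.3000): -0.179867
T_{2}^{(0)} (trapezoid, 4 panels, h=0.6500): -0.426136
T_{1}^{(1)} = -0.179867 + (-0.179867 − 2.153940)/3 = -0.957803
T_{2}^{(1)} = -0.426136 + (-0.426136 − (-0.179867))/3 = -0.508226
T_{2}^{(2)} = -0.508226 + (-0.508226 − (-0.957803))/15 = -0.478254

-0.4783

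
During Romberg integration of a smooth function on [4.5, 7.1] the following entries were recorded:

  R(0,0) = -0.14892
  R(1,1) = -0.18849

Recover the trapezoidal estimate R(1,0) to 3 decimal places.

From R(1,1) = (4·R(1,0) − R(0,0))/3, solve for R(1,0):
4·R(1,0) = 3·(-0.18849) + (-0.14892) = -0.71439
R(1,0) = -0.17860

-0.179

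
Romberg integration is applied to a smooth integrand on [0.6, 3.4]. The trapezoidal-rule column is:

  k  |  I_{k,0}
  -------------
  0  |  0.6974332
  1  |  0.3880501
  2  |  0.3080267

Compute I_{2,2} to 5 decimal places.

0.28111

Richardson extrapolation on the trapezoidal column (denominator 4−1=3):
I_{1,1} = (4·0.3880501 − 0.6974332) / 3 = 0.2849224
I_{2,1} = 0.3080267 + (0.3080267 − 0.3880501)/3 = 0.2813522
I_{2,2} = (16·0.2813522 − 0.2849224) / 15 = 0.2811142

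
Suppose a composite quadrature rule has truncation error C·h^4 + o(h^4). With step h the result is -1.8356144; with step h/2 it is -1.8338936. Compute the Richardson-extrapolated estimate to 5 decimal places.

-1.83378

The leading error scales as h^4; refining by a factor of 2 reduces it by 2^4 = 16.
Extrapolated value = (16·A(h/2) − A(h)) / (16 − 1)
= (16·(-1.8338936) − (-1.8356144)) / 15
= -27.5066832 / 15 = -1.8337789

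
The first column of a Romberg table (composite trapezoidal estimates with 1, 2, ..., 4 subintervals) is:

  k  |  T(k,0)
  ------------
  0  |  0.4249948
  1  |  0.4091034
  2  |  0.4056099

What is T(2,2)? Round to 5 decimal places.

0.40449

Richardson extrapolation on the trapezoidal column (denominator 4−1=3):
T(1,1) = 0.4091034 + (0.4091034 − 0.4249948)/3 = 0.4038063
T(2,1) = (4·0.4056099 − 0.4091034) / 3 = 0.4044454
T(2,2) = 0.4044454 + (0.4044454 − 0.4038063)/15 = 0.4044880
(Column j=1 coincides with Simpson's rule on the same nodes.)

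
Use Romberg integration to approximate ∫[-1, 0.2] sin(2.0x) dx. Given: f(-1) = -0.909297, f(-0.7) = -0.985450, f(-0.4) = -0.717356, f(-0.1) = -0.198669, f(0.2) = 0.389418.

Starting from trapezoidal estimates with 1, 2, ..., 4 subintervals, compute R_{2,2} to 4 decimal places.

-0.6685

R_{0,0} (trapezoid, 1 panel, h=1.2000): -0.311927
R_{1,0} (trapezoid, 2 panels, h=0.6000): -0.586377
R_{2,0} (trapezoid, 4 panels, h=0.3000): -0.648424
R_{1,1} = -0.586377 + (-0.586377 − (-0.311927))/3 = -0.677860
R_{2,1} = -0.648424 + (-0.648424 − (-0.586377))/3 = -0.669106
R_{2,2} = -0.669106 + (-0.669106 − (-0.677860))/15 = -0.668522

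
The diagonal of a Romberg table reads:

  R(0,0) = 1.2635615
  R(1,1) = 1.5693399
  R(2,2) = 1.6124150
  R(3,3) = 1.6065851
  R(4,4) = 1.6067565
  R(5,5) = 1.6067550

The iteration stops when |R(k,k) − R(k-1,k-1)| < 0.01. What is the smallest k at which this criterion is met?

k = 3

|R(1,1) − R(0,0)| = 0.3057784 ≥ 0.01
|R(2,2) − R(1,1)| = 0.0430751 ≥ 0.01
|R(3,3) − R(2,2)| = 0.0058299 < 0.01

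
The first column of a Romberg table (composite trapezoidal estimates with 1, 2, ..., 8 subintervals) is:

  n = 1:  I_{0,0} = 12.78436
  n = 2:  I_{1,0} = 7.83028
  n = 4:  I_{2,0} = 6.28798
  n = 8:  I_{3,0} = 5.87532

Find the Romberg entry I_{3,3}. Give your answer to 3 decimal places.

Richardson extrapolation on the trapezoidal column (denominator 4−1=3):
I_{1,1} = (4·7.83028 − 12.78436) / 3 = 6.17892
I_{2,1} = 6.28798 + (6.28798 − 7.83028)/3 = 5.77388
I_{3,1} = (4·5.87532 − 6.28798) / 3 = 5.73777
I_{2,2} = (16·5.77388 − 6.17892) / 15 = 5.74688
I_{3,2} = (16·5.73777 − 5.77388) / 15 = 5.73536
I_{3,3} = (64·5.73536 − 5.74688) / 63 = 5.73518
(Column j=1 coincides with Simpson's rule on the same nodes.)

5.735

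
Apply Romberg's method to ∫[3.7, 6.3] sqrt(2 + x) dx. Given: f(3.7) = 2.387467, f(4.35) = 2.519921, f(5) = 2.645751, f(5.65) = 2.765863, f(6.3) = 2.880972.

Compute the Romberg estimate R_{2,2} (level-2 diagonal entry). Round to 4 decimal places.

6.8690

R_{0,0} (trapezoid, 1 panel, h=2.6000): 6.848971
R_{1,0} (trapezoid, 2 panels, h=1.3000): 6.863962
R_{2,0} (trapezoid, 4 panels, h=0.6500): 6.867740
R_{1,1} = 6.863962 + (6.863962 − 6.848971)/3 = 6.868959
R_{2,1} = 6.867740 + (6.867740 − 6.863962)/3 = 6.868999
R_{2,2} = 6.868999 + (6.868999 − 6.868959)/15 = 6.869002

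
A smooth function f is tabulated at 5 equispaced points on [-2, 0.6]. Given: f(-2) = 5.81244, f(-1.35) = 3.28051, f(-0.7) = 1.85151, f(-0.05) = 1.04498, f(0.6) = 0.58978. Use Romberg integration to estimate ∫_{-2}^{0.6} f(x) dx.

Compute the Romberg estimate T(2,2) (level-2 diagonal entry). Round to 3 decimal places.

T(0,0) (trapezoid, 1 panel, h=2.6000): 8.32289
T(1,0) (trapezoid, 2 panels, h=1.3000): 6.56841
T(2,0) (trapezoid, 4 panels, h=0.6500): 6.09577
T(1,1) = 6.56841 + (6.56841 − 8.32289)/3 = 5.98358
T(2,1) = 6.09577 + (6.09577 − 6.56841)/3 = 5.93822
T(2,2) = 5.93822 + (5.93822 − 5.98358)/15 = 5.93520

5.935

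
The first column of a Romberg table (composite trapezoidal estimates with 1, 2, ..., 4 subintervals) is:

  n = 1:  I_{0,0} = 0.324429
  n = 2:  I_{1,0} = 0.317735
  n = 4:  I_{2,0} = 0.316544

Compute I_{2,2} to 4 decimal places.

Richardson extrapolation on the trapezoidal column (denominator 4−1=3):
I_{1,1} = 0.317735 + (0.317735 − 0.324429)/3 = 0.315504
I_{2,1} = 0.316544 + (0.316544 − 0.317735)/3 = 0.316147
I_{2,2} = (16·0.316147 − 0.315504) / 15 = 0.316190

0.3162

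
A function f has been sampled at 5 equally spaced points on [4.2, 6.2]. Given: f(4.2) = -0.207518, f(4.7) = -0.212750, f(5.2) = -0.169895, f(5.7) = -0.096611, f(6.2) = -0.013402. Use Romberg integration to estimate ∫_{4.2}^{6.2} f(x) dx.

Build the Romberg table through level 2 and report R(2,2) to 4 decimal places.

-0.2997

R(0,0) (trapezoid, 1 panel, h=2.0000): -0.220920
R(1,0) (trapezoid, 2 panels, h=1.0000): -0.280355
R(2,0) (trapezoid, 4 panels, h=0.5000): -0.294858
R(1,1) = -0.280355 + (-0.280355 − (-0.220920))/3 = -0.300167
R(2,1) = -0.294858 + (-0.294858 − (-0.280355))/3 = -0.299692
R(2,2) = -0.299692 + (-0.299692 − (-0.300167))/15 = -0.299660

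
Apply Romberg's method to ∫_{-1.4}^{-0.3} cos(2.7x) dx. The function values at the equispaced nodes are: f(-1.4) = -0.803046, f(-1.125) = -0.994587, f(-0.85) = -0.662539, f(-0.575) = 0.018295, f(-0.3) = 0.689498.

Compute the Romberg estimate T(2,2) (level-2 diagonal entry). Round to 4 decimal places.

T(0,0) (trapezoid, 1 panel, h=1.1000): -0.062451
T(1,0) (trapezoid, 2 panels, h=0.5500): -0.395622
T(2,0) (trapezoid, 4 panels, h=0.2750): -0.466291
T(1,1) = -0.395622 + (-0.395622 − (-0.062451))/3 = -0.506679
T(2,1) = -0.466291 + (-0.466291 − (-0.395622))/3 = -0.489847
T(2,2) = -0.489847 + (-0.489847 − (-0.506679))/15 = -0.488725

-0.4887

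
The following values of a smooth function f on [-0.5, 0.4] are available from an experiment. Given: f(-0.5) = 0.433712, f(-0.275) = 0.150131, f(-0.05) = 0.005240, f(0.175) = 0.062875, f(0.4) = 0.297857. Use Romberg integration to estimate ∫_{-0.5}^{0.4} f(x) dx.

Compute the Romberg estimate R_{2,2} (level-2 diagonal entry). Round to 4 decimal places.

0.1200

R_{0,0} (trapezoid, 1 panel, h=0.9000): 0.329206
R_{1,0} (trapezoid, 2 panels, h=0.4500): 0.166961
R_{2,0} (trapezoid, 4 panels, h=0.2250): 0.131407
R_{1,1} = 0.166961 + (0.166961 − 0.329206)/3 = 0.112879
R_{2,1} = 0.131407 + (0.131407 − 0.166961)/3 = 0.119556
R_{2,2} = 0.119556 + (0.119556 − 0.112879)/15 = 0.120001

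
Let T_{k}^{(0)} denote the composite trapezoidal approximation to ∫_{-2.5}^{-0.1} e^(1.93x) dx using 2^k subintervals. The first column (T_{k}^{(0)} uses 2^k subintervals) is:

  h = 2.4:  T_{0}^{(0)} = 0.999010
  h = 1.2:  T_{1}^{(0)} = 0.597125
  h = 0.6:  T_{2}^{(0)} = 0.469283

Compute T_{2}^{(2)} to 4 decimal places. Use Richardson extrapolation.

Richardson extrapolation on the trapezoidal column (denominator 4−1=3):
T_{1}^{(1)} = 0.597125 + (0.597125 − 0.999010)/3 = 0.463163
T_{2}^{(1)} = 0.469283 + (0.469283 − 0.597125)/3 = 0.426669
T_{2}^{(2)} = 0.426669 + (0.426669 − 0.463163)/15 = 0.424236

0.4242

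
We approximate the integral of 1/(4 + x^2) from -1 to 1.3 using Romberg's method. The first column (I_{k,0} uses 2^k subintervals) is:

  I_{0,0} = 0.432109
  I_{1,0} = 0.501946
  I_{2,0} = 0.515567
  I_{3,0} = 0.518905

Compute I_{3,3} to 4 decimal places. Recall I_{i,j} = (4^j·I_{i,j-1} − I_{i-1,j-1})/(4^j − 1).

0.5200

Richardson extrapolation on the trapezoidal column (denominator 4−1=3):
I_{1,1} = 0.501946 + (0.501946 − 0.432109)/3 = 0.525225
I_{2,1} = 0.515567 + (0.515567 − 0.501946)/3 = 0.520107
I_{3,1} = 0.518905 + (0.518905 − 0.515567)/3 = 0.520018
I_{2,2} = 0.520107 + (0.520107 − 0.525225)/15 = 0.519766
I_{3,2} = 0.520018 + (0.520018 − 0.520107)/15 = 0.520012
I_{3,3} = (64·0.520012 − 0.519766) / 63 = 0.520016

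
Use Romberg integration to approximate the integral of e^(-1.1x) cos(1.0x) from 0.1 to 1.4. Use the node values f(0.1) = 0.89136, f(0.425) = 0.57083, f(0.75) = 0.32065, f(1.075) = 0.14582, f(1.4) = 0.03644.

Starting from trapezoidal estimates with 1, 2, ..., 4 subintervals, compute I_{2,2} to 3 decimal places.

I_{0,0} (trapezoid, 1 panel, h=1.3000): 0.60307
I_{1,0} (trapezoid, 2 panels, h=0.6500): 0.50996
I_{2,0} (trapezoid, 4 panels, h=0.3250): 0.48789
I_{1,1} = 0.50996 + (0.50996 − 0.60307)/3 = 0.47892
I_{2,1} = 0.48789 + (0.48789 − 0.50996)/3 = 0.48053
I_{2,2} = 0.48053 + (0.48053 − 0.47892)/15 = 0.48064

0.481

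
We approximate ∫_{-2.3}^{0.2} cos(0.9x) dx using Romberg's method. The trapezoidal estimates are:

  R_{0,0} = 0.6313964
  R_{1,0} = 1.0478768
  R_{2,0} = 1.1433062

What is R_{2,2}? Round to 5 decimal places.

Richardson extrapolation on the trapezoidal column (denominator 4−1=3):
R_{1,1} = 1.0478768 + (1.0478768 − 0.6313964)/3 = 1.1867036
R_{2,1} = 1.1433062 + (1.1433062 − 1.0478768)/3 = 1.1751160
R_{2,2} = (16·1.1751160 − 1.1867036) / 15 = 1.1743435

1.17434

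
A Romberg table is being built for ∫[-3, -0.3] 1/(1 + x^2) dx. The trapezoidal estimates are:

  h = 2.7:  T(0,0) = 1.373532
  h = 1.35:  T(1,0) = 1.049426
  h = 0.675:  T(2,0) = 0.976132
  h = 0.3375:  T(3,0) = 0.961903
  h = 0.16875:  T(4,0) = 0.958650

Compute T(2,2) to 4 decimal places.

0.9524

Richardson extrapolation on the trapezoidal column (denominator 4−1=3):
T(1,1) = (4·1.049426 − 1.373532) / 3 = 0.941391
T(2,1) = (4·0.976132 − 1.049426) / 3 = 0.951701
T(2,2) = (16·0.951701 − 0.941391) / 15 = 0.952388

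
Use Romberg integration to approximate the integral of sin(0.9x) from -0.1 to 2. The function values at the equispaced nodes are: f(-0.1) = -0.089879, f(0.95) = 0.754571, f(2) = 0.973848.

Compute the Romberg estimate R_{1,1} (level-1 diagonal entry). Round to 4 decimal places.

1.3658

R_{0,0} (trapezoid, 1 panel, h=2.1000): 0.928167
R_{1,0} (trapezoid, 2 panels, h=1.0500): 1.256383
R_{1,1} = 1.256383 + (1.256383 − 0.928167)/3 = 1.365788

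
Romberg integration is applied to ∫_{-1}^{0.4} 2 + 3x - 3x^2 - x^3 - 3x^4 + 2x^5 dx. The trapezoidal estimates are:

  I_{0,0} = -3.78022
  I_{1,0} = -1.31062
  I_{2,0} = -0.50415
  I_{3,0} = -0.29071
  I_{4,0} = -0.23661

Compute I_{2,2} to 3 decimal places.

Richardson extrapolation on the trapezoidal column (denominator 4−1=3):
I_{1,1} = (4·(-1.31062) − (-3.78022)) / 3 = -0.48742
I_{2,1} = (4·(-0.50415) − (-1.31062)) / 3 = -0.23533
I_{2,2} = -0.23533 + (-0.23533 − (-0.48742))/15 = -0.21852
(Column j=1 coincides with Simpson's rule on the same nodes.)

-0.219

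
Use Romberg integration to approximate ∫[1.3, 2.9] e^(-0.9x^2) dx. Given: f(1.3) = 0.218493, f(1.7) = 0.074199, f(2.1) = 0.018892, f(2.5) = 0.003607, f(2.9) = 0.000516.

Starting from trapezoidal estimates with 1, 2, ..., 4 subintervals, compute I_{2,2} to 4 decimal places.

0.0755

I_{0,0} (trapezoid, 1 panel, h=1.6000): 0.175207
I_{1,0} (trapezoid, 2 panels, h=0.8000): 0.102717
I_{2,0} (trapezoid, 4 panels, h=0.4000): 0.082481
I_{1,1} = 0.102717 + (0.102717 − 0.175207)/3 = 0.078554
I_{2,1} = 0.082481 + (0.082481 − 0.102717)/3 = 0.075736
I_{2,2} = 0.075736 + (0.075736 − 0.078554)/15 = 0.075548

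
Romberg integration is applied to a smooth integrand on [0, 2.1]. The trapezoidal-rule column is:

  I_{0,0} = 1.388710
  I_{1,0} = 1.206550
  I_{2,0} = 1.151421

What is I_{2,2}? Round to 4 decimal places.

Richardson extrapolation on the trapezoidal column (denominator 4−1=3):
I_{1,1} = 1.206550 + (1.206550 − 1.388710)/3 = 1.145830
I_{2,1} = 1.151421 + (1.151421 − 1.206550)/3 = 1.133045
I_{2,2} = (16·1.133045 − 1.145830) / 15 = 1.132193

1.1322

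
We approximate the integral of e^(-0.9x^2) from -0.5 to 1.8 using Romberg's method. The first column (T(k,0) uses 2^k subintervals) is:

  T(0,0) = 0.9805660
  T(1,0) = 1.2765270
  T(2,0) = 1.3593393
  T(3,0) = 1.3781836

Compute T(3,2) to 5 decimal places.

1.38430

Richardson extrapolation on the trapezoidal column (denominator 4−1=3):
T(2,1) = 1.3593393 + (1.3593393 − 1.2765270)/3 = 1.3869434
T(3,1) = (4·1.3781836 − 1.3593393) / 3 = 1.3844650
T(3,2) = 1.3844650 + (1.3844650 − 1.3869434)/15 = 1.3842998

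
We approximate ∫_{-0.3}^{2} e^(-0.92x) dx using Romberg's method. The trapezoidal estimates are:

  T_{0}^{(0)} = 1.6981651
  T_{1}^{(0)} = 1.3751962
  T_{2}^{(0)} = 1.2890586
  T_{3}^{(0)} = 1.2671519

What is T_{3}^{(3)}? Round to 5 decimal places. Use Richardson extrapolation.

1.25982

T_{1}^{(1)} = (4·1.3751962 − 1.6981651) / 3 = 1.2675399
T_{2}^{(1)} = 1.2890586 + (1.2890586 − 1.3751962)/3 = 1.2603461
T_{3}^{(1)} = 1.2671519 + (1.2671519 − 1.2890586)/3 = 1.2598497
T_{2}^{(2)} = 1.2603461 + (1.2603461 − 1.2675399)/15 = 1.2598665
T_{3}^{(2)} = (16·1.2598497 − 1.2603461) / 15 = 1.2598166
T_{3}^{(3)} = 1.2598166 + (1.2598166 − 1.2598665)/63 = 1.2598158
(Column j=1 coincides with Simpson's rule on the same nodes.)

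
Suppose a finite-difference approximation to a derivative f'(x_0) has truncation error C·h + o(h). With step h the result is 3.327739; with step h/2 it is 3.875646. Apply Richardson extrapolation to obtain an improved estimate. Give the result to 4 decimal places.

4.4236

Extrapolated value = (2·A(h/2) − A(h)) / (2 − 1)
= (2·3.875646 − 3.327739) / 1
= 4.423553 / 1 = 4.423553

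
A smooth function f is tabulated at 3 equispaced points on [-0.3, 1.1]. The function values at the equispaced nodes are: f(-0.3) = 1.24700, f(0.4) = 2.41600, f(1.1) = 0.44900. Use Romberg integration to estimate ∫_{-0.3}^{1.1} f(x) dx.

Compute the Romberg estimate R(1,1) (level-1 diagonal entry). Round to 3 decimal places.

2.651

R(0,0) (trapezoid, 1 panel, h=1.4000): 1.18720
R(1,0) (trapezoid, 2 panels, h=0.7000): 2.28480
R(1,1) = 2.28480 + (2.28480 − 1.18720)/3 = 2.65067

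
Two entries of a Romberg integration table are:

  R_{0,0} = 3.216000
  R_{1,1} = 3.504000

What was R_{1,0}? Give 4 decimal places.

From R_{1,1} = (4·R_{1,0} − R_{0,0})/3, solve for R_{1,0}:
4·R_{1,0} = 3·3.504000 + 3.216000 = 13.728000
R_{1,0} = 3.432000

3.4320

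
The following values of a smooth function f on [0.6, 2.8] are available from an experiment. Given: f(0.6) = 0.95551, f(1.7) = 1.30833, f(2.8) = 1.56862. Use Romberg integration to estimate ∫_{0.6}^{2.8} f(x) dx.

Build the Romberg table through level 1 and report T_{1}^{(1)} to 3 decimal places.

T_{0}^{(0)} (trapezoid, 1 panel, h=2.2000): 2.77654
T_{1}^{(0)} (trapezoid, 2 panels, h=1.1000): 2.82743
T_{1}^{(1)} = 2.82743 + (2.82743 − 2.77654)/3 = 2.84439

2.844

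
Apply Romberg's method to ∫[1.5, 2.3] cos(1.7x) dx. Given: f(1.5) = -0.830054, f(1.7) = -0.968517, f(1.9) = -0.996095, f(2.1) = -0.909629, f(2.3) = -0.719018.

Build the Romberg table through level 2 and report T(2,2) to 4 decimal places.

T(0,0) (trapezoid, 1 panel, h=0.8000): -0.619629
T(1,0) (trapezoid, 2 panels, h=0.4000): -0.708252
T(2,0) (trapezoid, 4 panels, h=0.2000): -0.729755
T(1,1) = -0.708252 + (-0.708252 − (-0.619629))/3 = -0.737793
T(2,1) = -0.729755 + (-0.729755 − (-0.708252))/3 = -0.736923
T(2,2) = -0.736923 + (-0.736923 − (-0.737793))/15 = -0.736865

-0.7369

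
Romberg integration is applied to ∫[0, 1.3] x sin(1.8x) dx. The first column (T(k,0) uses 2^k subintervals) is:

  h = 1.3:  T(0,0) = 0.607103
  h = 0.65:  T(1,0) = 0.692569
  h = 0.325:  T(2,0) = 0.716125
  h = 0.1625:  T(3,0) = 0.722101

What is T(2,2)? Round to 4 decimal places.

0.7242

T(1,1) = (4·0.692569 − 0.607103) / 3 = 0.721058
T(2,1) = (4·0.716125 − 0.692569) / 3 = 0.723977
T(2,2) = (16·0.723977 − 0.721058) / 15 = 0.724172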